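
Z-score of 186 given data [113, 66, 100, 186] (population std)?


μ = 116.25, σ = 43.7743
z = (186 - 116.25)/43.7743 = 1.5934

1.5934


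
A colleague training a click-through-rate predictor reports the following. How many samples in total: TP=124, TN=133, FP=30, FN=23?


Total = TP + TN + FP + FN
= 124 + 133 + 30 + 23
= 310
(Predicted positive: 154, predicted negative: 156)

310


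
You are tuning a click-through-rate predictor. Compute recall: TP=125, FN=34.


Recall = TP/(TP+FN)
= 125/(125+34)
= 125/159 = 78.62%

78.62%


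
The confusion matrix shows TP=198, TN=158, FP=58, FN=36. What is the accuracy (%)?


Accuracy = (TP+TN)/(TP+TN+FP+FN)
= (198+158)/(450)
= 356/450 = 79.11%

79.11%


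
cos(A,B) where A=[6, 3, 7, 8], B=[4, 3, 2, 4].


A·B = 6·4 + 3·3 + 7·2 + 8·4 = 79
‖A‖ = √158 = 12.5698, ‖B‖ = √45 = 6.7082
cos = 79/(√158·√45) = 79/√7110 = 0.9369

0.9369


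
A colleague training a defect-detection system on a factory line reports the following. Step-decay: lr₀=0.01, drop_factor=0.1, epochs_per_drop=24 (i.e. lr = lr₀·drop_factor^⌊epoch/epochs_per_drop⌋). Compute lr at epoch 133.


n_drops = ⌊133/24⌋ = 5
lr = 0.01·0.1^5 = 0.01·0.00001 = 0.0000001

0.0000001


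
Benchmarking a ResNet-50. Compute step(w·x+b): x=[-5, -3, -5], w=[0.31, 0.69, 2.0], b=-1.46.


z = (-5)·(0.31) + (-3)·(0.69) + (-5)·(2.0) - 1.46
  = -15.08
step(z) = 0 (z<0)

0


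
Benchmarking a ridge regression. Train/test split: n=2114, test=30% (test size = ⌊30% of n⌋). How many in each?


Test = ⌊2114·30/100⌋ = 634
Train = 2114 - 634 = 1480

Train: 1480, Test: 634


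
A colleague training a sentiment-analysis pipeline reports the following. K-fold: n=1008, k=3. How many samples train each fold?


Fold size = 1008/3 = 336
Training per fold = 1008 - 336 = 672

672


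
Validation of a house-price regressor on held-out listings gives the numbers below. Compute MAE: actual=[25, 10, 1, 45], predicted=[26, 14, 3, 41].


Absolute errors: |25-26|=1, |10-14|=4, |1-3|=2, |45-41|=4
Sum = 11
MAE = 11/4 = 11/4

11/4


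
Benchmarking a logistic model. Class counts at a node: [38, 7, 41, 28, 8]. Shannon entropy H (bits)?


Probabilities: [38/122, 7/122, 41/122, 28/122, 8/122] ≈ [0.3115, 0.0574, 0.3361, 0.2295, 0.0656]
H = -((38/122)·log₂(38/122) + (7/122)·log₂(7/122) + (41/122)·log₂(41/122) + (28/122)·log₂(28/122) + (8/122)·log₂(8/122))
  = 2.0345 bits

2.0345 bits


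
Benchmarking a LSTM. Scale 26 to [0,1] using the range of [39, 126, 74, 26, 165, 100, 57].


min=26, max=165
(26-26)/(165-26) = 0/139 = 0.0

0.0


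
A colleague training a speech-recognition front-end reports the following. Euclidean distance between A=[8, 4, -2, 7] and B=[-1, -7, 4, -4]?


d = √((8+ 1)² + (4+ 7)² + (-2-4)² + (7+ 4)²)
  = √(81 + 121 + 36 + 121)
  = √359 = 18.9473

18.9473


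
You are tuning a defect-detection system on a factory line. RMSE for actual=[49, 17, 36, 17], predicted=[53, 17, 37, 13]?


MSE = 33/4 = 8.25
RMSE = √(33/4) = 2.8723

2.8723


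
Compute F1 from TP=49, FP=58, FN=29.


Precision = 49/107 = 0.4579
Recall = 49/78 = 0.6282
F1 = 2·P·R/(P+R) = 2·TP/(2·TP+FP+FN) = 98/(98+58+29) = 98/185 = 0.5297

0.5297


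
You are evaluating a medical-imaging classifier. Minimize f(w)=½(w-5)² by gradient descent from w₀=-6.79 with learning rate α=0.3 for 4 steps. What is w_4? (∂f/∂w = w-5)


step 1: grad = -6.79-5 = -11.79; w = -6.79 - 0.3·(-11.79) = -3.253
step 2: grad = -3.253-5 = -8.253; w = -3.253 - 0.3·(-8.253) = -0.7771
step 3: grad = -0.7771-5 = -5.7771; w = -0.7771 - 0.3·(-5.7771) = 0.95603
step 4: grad = 0.95603-5 = -4.04397; w = 0.95603 - 0.3·(-4.04397) = 2.169221

2.169221


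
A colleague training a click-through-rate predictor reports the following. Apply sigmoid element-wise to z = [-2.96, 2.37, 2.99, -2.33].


σ(-2.96) = 1/(1+e^2.96) = 0.0493
σ(2.37) = 1/(1+e^-2.37) = 0.9145
σ(2.99) = 1/(1+e^-2.99) = 0.9521
σ(-2.33) = 1/(1+e^2.33) = 0.0887
result = [0.0493, 0.9145, 0.9521, 0.0887]

[0.0493, 0.9145, 0.9521, 0.0887]


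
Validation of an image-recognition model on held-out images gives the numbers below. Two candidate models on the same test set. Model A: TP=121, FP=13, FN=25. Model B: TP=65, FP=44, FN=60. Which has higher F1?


Model A: P=121/134=0.903, R=121/146=0.8288, F1=2PR/(P+R)=2TP/(2TP+FP+FN)=242/280=0.8643
Model B: P=65/109=0.5963, R=65/125=0.52, F1=2PR/(P+R)=2TP/(2TP+FP+FN)=130/234=0.5556
0.8643 > 0.5556 → Model A

Model A


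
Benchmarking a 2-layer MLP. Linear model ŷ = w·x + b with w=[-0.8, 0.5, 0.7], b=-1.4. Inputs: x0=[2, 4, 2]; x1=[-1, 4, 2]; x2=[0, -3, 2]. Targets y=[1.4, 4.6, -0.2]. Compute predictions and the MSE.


ŷ0 = (-0.8)·(2) + (0.5)·(4) + (0.7)·(2) - 1.4 = 0.4
ŷ1 = (-0.8)·(-1) + (0.5)·(4) + (0.7)·(2) - 1.4 = 2.8
ŷ2 = (-0.8)·(0) + (0.5)·(-3) + (0.7)·(2) - 1.4 = -1.5
errors² = [1.0, 3.24, 1.69]
MSE = 5.9300/3 = 1.9767

1.9767


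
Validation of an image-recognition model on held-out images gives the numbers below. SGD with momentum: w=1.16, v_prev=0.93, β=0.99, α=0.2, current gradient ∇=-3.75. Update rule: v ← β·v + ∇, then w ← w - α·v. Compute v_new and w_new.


v_new = 0.99·0.93 - 3.75 = 0.9207 - 3.75 = -2.8293
w_new = 1.16 - 0.2·-2.8293 = 1.16 + 0.56586 = 1.72586

v_new=-2.8293, w_new=1.72586


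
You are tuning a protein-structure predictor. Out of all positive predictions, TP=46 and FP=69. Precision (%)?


Precision = TP/(TP+FP)
= 46/(46+69)
= 46/115 = 40.0%

40.0%


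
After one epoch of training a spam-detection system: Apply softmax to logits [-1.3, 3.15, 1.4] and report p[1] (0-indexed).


Exponentials: e^-1.3=0.2725, e^3.15=23.3361, e^1.4=4.0552
Sum = 27.6638
Softmax = [0.0099, 0.8436, 0.1466]
p[1] = 23.3361/27.6638 = 0.8436

0.8436


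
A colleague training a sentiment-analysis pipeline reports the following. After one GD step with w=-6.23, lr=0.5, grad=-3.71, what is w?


w_new = w - α·∇
= -6.23 - 0.5·-3.71
= -6.23 + 1.855
= -4.375

-4.375


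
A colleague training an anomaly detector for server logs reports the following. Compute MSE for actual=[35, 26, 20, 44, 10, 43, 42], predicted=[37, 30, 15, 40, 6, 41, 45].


Squared errors: (35-37)²=4, (26-30)²=16, (20-15)²=25, (44-40)²=16, (10-6)²=16, (43-41)²=4, (42-45)²=9
Sum = 90
MSE = 90/7 = 90/7

90/7


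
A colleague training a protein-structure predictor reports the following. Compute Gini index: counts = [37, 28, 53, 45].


Probabilities: [37/163, 28/163, 53/163, 45/163] ≈ [0.227, 0.1718, 0.3252, 0.2761]
Σpᵢ² = (1369 + 784 + 2809 + 2025)/163² = 6987/26569
Gini = 1 - Σpᵢ² = 1 - 6987/26569 = 0.737

0.737


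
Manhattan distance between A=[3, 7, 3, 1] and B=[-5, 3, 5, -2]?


d = |3+ 5| + |7-3| + |3-5| + |1+ 2|
  = 8 + 4 + 2 + 3
  = 17

17


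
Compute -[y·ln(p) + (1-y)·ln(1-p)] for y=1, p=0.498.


BCE = -[y·ln(p) + (1-y)·ln(1-p)]
= -1·ln(0.498) - 0
= -ln(0.498) = 0.6972

0.6972


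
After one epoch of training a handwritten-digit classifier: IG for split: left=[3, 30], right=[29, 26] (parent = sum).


Parent = [32, 56], H_parent = 0.9457
H_left = 0.4395 (n=33), H_right = 0.9979 (n=55)
H_children = (33/88)·0.4395 + (55/88)·0.9979 = 0.7885
IG = 0.9457 - 0.7885 = 0.1572

0.1572


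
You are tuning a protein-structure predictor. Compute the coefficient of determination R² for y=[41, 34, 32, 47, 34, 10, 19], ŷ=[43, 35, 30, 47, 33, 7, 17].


ȳ = 31
SS_res = Σ(y-ŷ)² = 23
SS_tot = Σ(y-ȳ)² = 960
R² = 1 - SS_res/SS_tot = 1 - 0.024 = 0.976

0.976


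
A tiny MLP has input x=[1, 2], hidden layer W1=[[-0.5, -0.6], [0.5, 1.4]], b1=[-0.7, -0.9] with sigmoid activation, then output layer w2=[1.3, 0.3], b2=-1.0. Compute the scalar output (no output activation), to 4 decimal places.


z1[0] = (-0.5)·(1) + (-0.6)·(2) - 0.7 = -2.4
z1[1] = (0.5)·(1) + (1.4)·(2) - 0.9 = 2.4
h = sigmoid(z1) = [0.0832, 0.9168]
output = (1.3)·(0.0832) + (0.3)·(0.9168) - 1.0 = -0.6168

-0.6168


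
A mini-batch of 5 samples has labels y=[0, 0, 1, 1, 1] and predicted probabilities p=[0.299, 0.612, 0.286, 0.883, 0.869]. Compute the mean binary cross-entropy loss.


L[0] = -ln(1-0.299) = -ln(0.701) = 0.3552
L[1] = -ln(1-0.612) = -ln(0.388) = 0.9467
L[2] = -ln(0.286) = 1.2518
L[3] = -ln(0.883) = 0.1244
L[4] = -ln(0.869) = 0.1404
mean = (0.3552 + 0.9467 + 1.2518 + 0.1244 + 0.1404)/5 = 0.5637

0.5637


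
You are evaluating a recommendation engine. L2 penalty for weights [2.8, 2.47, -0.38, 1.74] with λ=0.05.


‖w‖₂² = (2.8)² + (2.47)² + (-0.38)² + (1.74)²
     = 7.84 + 6.1009 + 0.1444 + 3.0276
     = 17.1129
λ·‖w‖₂² = 0.05·17.1129 = 0.855645

0.855645


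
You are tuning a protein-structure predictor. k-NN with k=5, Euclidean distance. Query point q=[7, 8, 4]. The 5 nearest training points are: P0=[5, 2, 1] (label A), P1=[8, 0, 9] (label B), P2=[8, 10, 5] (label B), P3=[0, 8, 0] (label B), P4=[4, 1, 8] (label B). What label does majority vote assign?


d(q,P0) = 7.0  (label A)
d(q,P1) = 9.4868  (label B)
d(q,P2) = 2.4495  (label B)
d(q,P3) = 8.0623  (label B)
d(q,P4) = 8.6023  (label B)
Votes: A=1, B=4
Majority → B

B


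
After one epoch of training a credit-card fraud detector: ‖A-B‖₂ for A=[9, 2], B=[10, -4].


d = √((9-10)² + (2+ 4)²)
  = √(1 + 36)
  = √37 = 6.0828

6.0828


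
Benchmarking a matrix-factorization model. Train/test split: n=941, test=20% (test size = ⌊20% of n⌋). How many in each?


Test = ⌊941·20/100⌋ = 188
Train = 941 - 188 = 753

Train: 753, Test: 188


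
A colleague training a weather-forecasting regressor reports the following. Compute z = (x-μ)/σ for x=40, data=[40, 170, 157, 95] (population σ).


μ = 115.5, σ = 51.9928
z = (40 - 115.5)/51.9928 = -1.4521

-1.4521


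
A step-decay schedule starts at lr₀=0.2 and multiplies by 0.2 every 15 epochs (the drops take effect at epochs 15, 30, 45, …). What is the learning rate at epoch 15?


n_drops = ⌊15/15⌋ = 1
lr = 0.2·0.2^1 = 0.2·0.2 = 0.04

0.04


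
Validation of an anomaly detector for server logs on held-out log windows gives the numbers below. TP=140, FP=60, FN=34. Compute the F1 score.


Precision = 140/200 = 0.7
Recall = 140/174 = 0.8046
F1 = 2·P·R/(P+R) = 2·TP/(2·TP+FP+FN) = 280/(280+60+34) = 280/374 = 0.7487

0.7487


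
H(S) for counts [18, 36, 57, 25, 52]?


Probabilities: [18/188, 36/188, 57/188, 25/188, 52/188] ≈ [0.0957, 0.1915, 0.3032, 0.133, 0.2766]
H = -((18/188)·log₂(18/188) + (36/188)·log₂(36/188) + (57/188)·log₂(57/188) + (25/188)·log₂(25/188) + (52/188)·log₂(52/188))
  = 2.2026 bits

2.2026 bits


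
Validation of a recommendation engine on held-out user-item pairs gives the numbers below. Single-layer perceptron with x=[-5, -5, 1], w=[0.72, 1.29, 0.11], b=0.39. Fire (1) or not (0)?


z = (-5)·(0.72) + (-5)·(1.29) + (1)·(0.11) + 0.39
  = -9.55
step(z) = 0 (z<0)

0


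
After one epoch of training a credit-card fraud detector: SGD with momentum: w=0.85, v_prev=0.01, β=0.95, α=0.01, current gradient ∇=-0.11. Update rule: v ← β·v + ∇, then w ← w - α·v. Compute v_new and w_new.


v_new = 0.95·0.01 - 0.11 = 0.0095 - 0.11 = -0.1005
w_new = 0.85 - 0.01·-0.1005 = 0.85 + 0.001005 = 0.851005

v_new=-0.1005, w_new=0.851005


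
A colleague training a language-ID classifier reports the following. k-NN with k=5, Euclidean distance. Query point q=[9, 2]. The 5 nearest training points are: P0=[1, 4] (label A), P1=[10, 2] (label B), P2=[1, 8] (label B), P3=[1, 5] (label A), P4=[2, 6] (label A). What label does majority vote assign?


d(q,P0) = 8.2462  (label A)
d(q,P1) = 1.0  (label B)
d(q,P2) = 10.0  (label B)
d(q,P3) = 8.544  (label A)
d(q,P4) = 8.0623  (label A)
Votes: A=3, B=2
Majority → A

A


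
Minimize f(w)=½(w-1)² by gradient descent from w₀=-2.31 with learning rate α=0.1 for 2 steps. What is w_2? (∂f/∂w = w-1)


step 1: grad = -2.31-1 = -3.31; w = -2.31 - 0.1·(-3.31) = -1.979
step 2: grad = -1.979-1 = -2.979; w = -1.979 - 0.1·(-2.979) = -1.6811

-1.6811


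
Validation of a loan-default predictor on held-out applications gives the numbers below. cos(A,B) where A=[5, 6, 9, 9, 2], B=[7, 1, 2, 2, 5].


A·B = 5·7 + 6·1 + 9·2 + 9·2 + 2·5 = 87
‖A‖ = √227 = 15.0665, ‖B‖ = √83 = 9.1104
cos = 87/(√227·√83) = 87/√18841 = 0.6338

0.6338


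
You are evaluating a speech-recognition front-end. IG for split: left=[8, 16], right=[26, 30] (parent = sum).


Parent = [34, 46], H_parent = 0.9837
H_left = 0.9183 (n=24), H_right = 0.9963 (n=56)
H_children = (24/80)·0.9183 + (56/80)·0.9963 = 0.9729
IG = 0.9837 - 0.9729 = 0.0108

0.0108


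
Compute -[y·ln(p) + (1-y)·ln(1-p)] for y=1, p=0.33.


BCE = -[y·ln(p) + (1-y)·ln(1-p)]
= -1·ln(0.33) - 0
= -ln(0.33) = 1.1087

1.1087


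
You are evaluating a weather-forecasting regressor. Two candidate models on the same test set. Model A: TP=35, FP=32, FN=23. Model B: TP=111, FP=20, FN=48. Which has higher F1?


Model A: P=35/67=0.5224, R=35/58=0.6034, F1=2PR/(P+R)=2TP/(2TP+FP+FN)=70/125=0.56
Model B: P=111/131=0.8473, R=111/159=0.6981, F1=2PR/(P+R)=2TP/(2TP+FP+FN)=222/290=0.7655
0.56 < 0.7655 → Model B

Model B


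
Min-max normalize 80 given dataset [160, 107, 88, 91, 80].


min=80, max=160
(80-80)/(160-80) = 0/80 = 0.0

0.0


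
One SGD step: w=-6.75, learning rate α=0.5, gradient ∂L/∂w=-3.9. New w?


w_new = w - α·∇
= -6.75 - 0.5·-3.9
= -6.75 + 1.95
= -4.8

-4.8


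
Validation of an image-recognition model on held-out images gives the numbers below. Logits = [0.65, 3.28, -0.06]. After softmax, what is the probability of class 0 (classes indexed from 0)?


Exponentials: e^0.65=1.9155, e^3.28=26.5758, e^-0.06=0.9418
Sum = 29.4331
Softmax = [0.0651, 0.9029, 0.032]
p[0] = 1.9155/29.4331 = 0.0651

0.0651


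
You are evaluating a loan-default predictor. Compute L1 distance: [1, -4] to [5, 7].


d = |1-5| + |-4-7|
  = 4 + 11
  = 15

15


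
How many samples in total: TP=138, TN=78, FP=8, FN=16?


Total = TP + TN + FP + FN
= 138 + 78 + 8 + 16
= 240
(Predicted positive: 146, predicted negative: 94)

240


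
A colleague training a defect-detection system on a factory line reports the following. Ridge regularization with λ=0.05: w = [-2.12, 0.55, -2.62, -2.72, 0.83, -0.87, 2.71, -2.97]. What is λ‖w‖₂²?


‖w‖₂² = (-2.12)² + (0.55)² + (-2.62)² + (-2.72)² + (0.83)² + (-0.87)² + (2.71)² + (-2.97)²
     = 4.4944 + 0.3025 + 6.8644 + 7.3984 + 0.6889 + 0.7569 + 7.3441 + 8.8209
     = 36.6705
λ·‖w‖₂² = 0.05·36.6705 = 1.833525

1.833525


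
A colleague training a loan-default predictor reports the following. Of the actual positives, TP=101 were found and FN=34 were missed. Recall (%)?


Recall = TP/(TP+FN)
= 101/(101+34)
= 101/135 = 74.81%

74.81%


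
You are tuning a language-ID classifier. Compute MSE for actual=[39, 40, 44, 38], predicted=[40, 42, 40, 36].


Squared errors: (39-40)²=1, (40-42)²=4, (44-40)²=16, (38-36)²=4
Sum = 25
MSE = 25/4 = 25/4

25/4


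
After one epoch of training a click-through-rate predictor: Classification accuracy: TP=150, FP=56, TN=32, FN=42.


Accuracy = (TP+TN)/(TP+TN+FP+FN)
= (150+32)/(280)
= 182/280 = 65.0%

65.0%


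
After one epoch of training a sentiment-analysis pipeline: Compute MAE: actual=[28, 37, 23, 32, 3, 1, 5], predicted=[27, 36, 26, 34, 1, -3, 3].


Absolute errors: |28-27|=1, |37-36|=1, |23-26|=3, |32-34|=2, |3-1|=2, |1+ 3|=4, |5-3|=2
Sum = 15
MAE = 15/7 = 15/7

15/7


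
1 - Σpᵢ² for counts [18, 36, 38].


Probabilities: [18/92, 36/92, 38/92] ≈ [0.1957, 0.3913, 0.413]
Σpᵢ² = (324 + 1296 + 1444)/92² = 3064/8464
Gini = 1 - Σpᵢ² = 1 - 3064/8464 = 0.638

0.638


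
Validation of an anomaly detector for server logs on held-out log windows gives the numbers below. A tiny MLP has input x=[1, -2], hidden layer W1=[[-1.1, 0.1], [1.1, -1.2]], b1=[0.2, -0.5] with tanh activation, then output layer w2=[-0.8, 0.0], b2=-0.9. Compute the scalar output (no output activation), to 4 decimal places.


z1[0] = (-1.1)·(1) + (0.1)·(-2) + 0.2 = -1.1
z1[1] = (1.1)·(1) + (-1.2)·(-2) - 0.5 = 3.0
h = tanh(z1) = [-0.8005, 0.9951]
output = (-0.8)·(-0.8005) + (0.0)·(0.9951) - 0.9 = -0.2596

-0.2596


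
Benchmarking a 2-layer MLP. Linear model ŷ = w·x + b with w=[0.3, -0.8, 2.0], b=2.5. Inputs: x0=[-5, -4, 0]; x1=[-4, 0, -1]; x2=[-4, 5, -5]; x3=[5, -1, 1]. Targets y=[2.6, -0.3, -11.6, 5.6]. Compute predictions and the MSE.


ŷ0 = (0.3)·(-5) + (-0.8)·(-4) + (2.0)·(0) + 2.5 = 4.2
ŷ1 = (0.3)·(-4) + (-0.8)·(0) + (2.0)·(-1) + 2.5 = -0.7
ŷ2 = (0.3)·(-4) + (-0.8)·(5) + (2.0)·(-5) + 2.5 = -12.7
ŷ3 = (0.3)·(5) + (-0.8)·(-1) + (2.0)·(1) + 2.5 = 6.8
errors² = [2.56, 0.16, 1.21, 1.44]
MSE = 5.3700/4 = 1.3425

1.3425


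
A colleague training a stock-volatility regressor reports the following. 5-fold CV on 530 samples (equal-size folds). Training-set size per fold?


Fold size = 530/5 = 106
Training per fold = 530 - 106 = 424

424


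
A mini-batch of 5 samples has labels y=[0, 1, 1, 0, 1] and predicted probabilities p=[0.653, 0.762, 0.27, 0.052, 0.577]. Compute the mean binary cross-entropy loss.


L[0] = -ln(1-0.653) = -ln(0.347) = 1.0584
L[1] = -ln(0.762) = 0.2718
L[2] = -ln(0.27) = 1.3093
L[3] = -ln(1-0.052) = -ln(0.948) = 0.0534
L[4] = -ln(0.577) = 0.5499
mean = (1.0584 + 0.2718 + 1.3093 + 0.0534 + 0.5499)/5 = 0.6486

0.6486


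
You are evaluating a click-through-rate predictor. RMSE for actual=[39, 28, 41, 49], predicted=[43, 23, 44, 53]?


MSE = 66/4 = 16.5
RMSE = √(66/4) = 4.062

4.062


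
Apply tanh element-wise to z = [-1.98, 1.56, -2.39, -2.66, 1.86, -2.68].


tanh(-1.98) = -0.9626
tanh(1.56) = 0.9154
tanh(-2.39) = -0.9833
tanh(-2.66) = -0.9903
tanh(1.86) = 0.9527
tanh(-2.68) = -0.9906
result = [-0.9626, 0.9154, -0.9833, -0.9903, 0.9527, -0.9906]

[-0.9626, 0.9154, -0.9833, -0.9903, 0.9527, -0.9906]


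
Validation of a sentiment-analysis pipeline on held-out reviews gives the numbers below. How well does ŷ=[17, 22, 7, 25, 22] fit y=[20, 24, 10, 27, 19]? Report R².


ȳ = 20
SS_res = Σ(y-ŷ)² = 35
SS_tot = Σ(y-ȳ)² = 166
R² = 1 - SS_res/SS_tot = 1 - 0.2108 = 0.7892

0.7892


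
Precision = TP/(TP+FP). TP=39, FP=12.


Precision = TP/(TP+FP)
= 39/(39+12)
= 39/51 = 76.47%

76.47%


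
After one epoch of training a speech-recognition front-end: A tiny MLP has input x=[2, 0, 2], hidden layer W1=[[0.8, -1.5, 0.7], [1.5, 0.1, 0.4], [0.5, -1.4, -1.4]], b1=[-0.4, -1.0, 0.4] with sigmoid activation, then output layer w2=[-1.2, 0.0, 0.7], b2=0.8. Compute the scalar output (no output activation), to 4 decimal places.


z1[0] = (0.8)·(2) + (-1.5)·(0) + (0.7)·(2) - 0.4 = 2.6
z1[1] = (1.5)·(2) + (0.1)·(0) + (0.4)·(2) - 1.0 = 2.8
z1[2] = (0.5)·(2) + (-1.4)·(0) + (-1.4)·(2) + 0.4 = -1.4
h = sigmoid(z1) = [0.9309, 0.9427, 0.1978]
output = (-1.2)·(0.9309) + (0.0)·(0.9427) + (0.7)·(0.1978) + 0.8 = -0.1786

-0.1786


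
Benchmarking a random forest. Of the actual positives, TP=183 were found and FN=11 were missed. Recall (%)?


Recall = TP/(TP+FN)
= 183/(183+11)
= 183/194 = 94.33%

94.33%


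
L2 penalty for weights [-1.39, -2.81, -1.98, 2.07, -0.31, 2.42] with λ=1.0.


‖w‖₂² = (-1.39)² + (-2.81)² + (-1.98)² + (2.07)² + (-0.31)² + (2.42)²
     = 1.9321 + 7.8961 + 3.9204 + 4.2849 + 0.0961 + 5.8564
     = 23.986
λ·‖w‖₂² = 1.0·23.986 = 23.986

23.986


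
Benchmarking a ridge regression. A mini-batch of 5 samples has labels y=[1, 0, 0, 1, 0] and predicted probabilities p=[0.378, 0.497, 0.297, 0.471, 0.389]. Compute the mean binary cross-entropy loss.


L[0] = -ln(0.378) = 0.9729
L[1] = -ln(1-0.497) = -ln(0.503) = 0.6872
L[2] = -ln(1-0.297) = -ln(0.703) = 0.3524
L[3] = -ln(0.471) = 0.7529
L[4] = -ln(1-0.389) = -ln(0.611) = 0.4927
mean = (0.9729 + 0.6872 + 0.3524 + 0.7529 + 0.4927)/5 = 0.6516

0.6516


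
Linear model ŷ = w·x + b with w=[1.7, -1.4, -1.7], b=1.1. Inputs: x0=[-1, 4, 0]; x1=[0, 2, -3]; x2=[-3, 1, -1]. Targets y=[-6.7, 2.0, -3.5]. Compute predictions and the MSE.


ŷ0 = (1.7)·(-1) + (-1.4)·(4) + (-1.7)·(0) + 1.1 = -6.2
ŷ1 = (1.7)·(0) + (-1.4)·(2) + (-1.7)·(-3) + 1.1 = 3.4
ŷ2 = (1.7)·(-3) + (-1.4)·(1) + (-1.7)·(-1) + 1.1 = -3.7
errors² = [0.25, 1.96, 0.04]
MSE = 2.2500/3 = 0.75

0.75


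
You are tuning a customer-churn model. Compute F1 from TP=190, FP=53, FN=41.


Precision = 190/243 = 0.7819
Recall = 190/231 = 0.8225
F1 = 2·P·R/(P+R) = 2·TP/(2·TP+FP+FN) = 380/(380+53+41) = 380/474 = 0.8017

0.8017


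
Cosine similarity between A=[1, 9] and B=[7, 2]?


A·B = 1·7 + 9·2 = 25
‖A‖ = √82 = 9.0554, ‖B‖ = √53 = 7.2801
cos = 25/(√82·√53) = 25/√4346 = 0.3792

0.3792


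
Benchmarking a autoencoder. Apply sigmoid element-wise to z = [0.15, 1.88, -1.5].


σ(0.15) = 1/(1+e^-0.15) = 0.5374
σ(1.88) = 1/(1+e^-1.88) = 0.8676
σ(-1.5) = 1/(1+e^1.5) = 0.1824
result = [0.5374, 0.8676, 0.1824]

[0.5374, 0.8676, 0.1824]


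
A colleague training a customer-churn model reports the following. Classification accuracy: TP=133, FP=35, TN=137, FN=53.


Accuracy = (TP+TN)/(TP+TN+FP+FN)
= (133+137)/(358)
= 270/358 = 75.42%

75.42%


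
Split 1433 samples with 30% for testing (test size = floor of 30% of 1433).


Test = ⌊1433·30/100⌋ = 429
Train = 1433 - 429 = 1004

Train: 1004, Test: 429


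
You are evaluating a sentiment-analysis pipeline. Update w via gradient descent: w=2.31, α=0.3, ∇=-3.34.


w_new = w - α·∇
= 2.31 - 0.3·-3.34
= 2.31 + 1.002
= 3.312

3.312


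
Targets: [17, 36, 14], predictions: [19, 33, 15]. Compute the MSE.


Squared errors: (17-19)²=4, (36-33)²=9, (14-15)²=1
Sum = 14
MSE = 14/3 = 14/3

14/3


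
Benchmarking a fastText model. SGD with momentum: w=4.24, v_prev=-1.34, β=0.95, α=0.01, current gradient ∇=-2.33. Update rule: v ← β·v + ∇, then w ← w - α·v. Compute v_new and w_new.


v_new = 0.95·-1.34 - 2.33 = -1.273 - 2.33 = -3.603
w_new = 4.24 - 0.01·-3.603 = 4.24 + 0.03603 = 4.27603

v_new=-3.603, w_new=4.27603


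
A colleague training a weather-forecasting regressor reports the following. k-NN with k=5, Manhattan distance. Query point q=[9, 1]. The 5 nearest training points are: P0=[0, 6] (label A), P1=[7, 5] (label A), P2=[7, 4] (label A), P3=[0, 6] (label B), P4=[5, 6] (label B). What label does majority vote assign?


d(q,P0) = 14  (label A)
d(q,P1) = 6  (label A)
d(q,P2) = 5  (label A)
d(q,P3) = 14  (label B)
d(q,P4) = 9  (label B)
Votes: A=3, B=2
Majority → A

A


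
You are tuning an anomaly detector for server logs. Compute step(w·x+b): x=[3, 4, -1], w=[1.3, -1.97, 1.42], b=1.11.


z = (3)·(1.3) + (4)·(-1.97) + (-1)·(1.42) + 1.11
  = -4.29
step(z) = 0 (z<0)

0


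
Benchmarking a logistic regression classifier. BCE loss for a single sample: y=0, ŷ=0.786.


BCE = -[y·ln(p) + (1-y)·ln(1-p)]
= -0 - 1·ln(1-0.786)
= -ln(0.214) = 1.5418

1.5418


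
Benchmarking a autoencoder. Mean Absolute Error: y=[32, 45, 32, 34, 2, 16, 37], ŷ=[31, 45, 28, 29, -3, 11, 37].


Absolute errors: |32-31|=1, |45-45|=0, |32-28|=4, |34-29|=5, |2+ 3|=5, |16-11|=5, |37-37|=0
Sum = 20
MAE = 20/7 = 20/7

20/7


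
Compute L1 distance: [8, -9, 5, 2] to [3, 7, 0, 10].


d = |8-3| + |-9-7| + |5-0| + |2-10|
  = 5 + 16 + 5 + 8
  = 34

34


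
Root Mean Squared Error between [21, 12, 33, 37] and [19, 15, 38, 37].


MSE = 38/4 = 9.5
RMSE = √(38/4) = 3.0822

3.0822


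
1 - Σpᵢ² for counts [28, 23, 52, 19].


Probabilities: [28/122, 23/122, 52/122, 19/122] ≈ [0.2295, 0.1885, 0.4262, 0.1557]
Σpᵢ² = (784 + 529 + 2704 + 361)/122² = 4378/14884
Gini = 1 - Σpᵢ² = 1 - 4378/14884 = 0.7059

0.7059


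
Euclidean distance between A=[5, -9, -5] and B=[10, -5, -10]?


d = √((5-10)² + (-9+ 5)² + (-5+ 10)²)
  = √(25 + 16 + 25)
  = √66 = 8.124

8.124


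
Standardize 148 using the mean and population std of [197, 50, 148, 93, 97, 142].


μ = 121.1667, σ = 47.1643
z = (148 - 121.1667)/47.1643 = 0.5689

0.5689


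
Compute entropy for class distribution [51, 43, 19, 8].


Probabilities: [51/121, 43/121, 19/121, 8/121] ≈ [0.4215, 0.3554, 0.157, 0.0661]
H = -((51/121)·log₂(51/121) + (43/121)·log₂(43/121) + (19/121)·log₂(19/121) + (8/121)·log₂(8/121))
  = 1.7343 bits

1.7343 bits


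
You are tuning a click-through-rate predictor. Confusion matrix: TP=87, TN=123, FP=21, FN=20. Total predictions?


Total = TP + TN + FP + FN
= 87 + 123 + 21 + 20
= 251
(Predicted positive: 108, predicted negative: 143)

251


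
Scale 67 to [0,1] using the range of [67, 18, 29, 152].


min=18, max=152
(67-18)/(152-18) = 49/134 = 0.3657

0.3657


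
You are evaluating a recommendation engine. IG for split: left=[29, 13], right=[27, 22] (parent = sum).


Parent = [56, 35], H_parent = 0.9612
H_left = 0.8926 (n=42), H_right = 0.9925 (n=49)
H_children = (42/91)·0.8926 + (49/91)·0.9925 = 0.9464
IG = 0.9612 - 0.9464 = 0.0148

0.0148


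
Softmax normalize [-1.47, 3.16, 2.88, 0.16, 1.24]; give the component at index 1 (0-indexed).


Exponentials: e^-1.47=0.2299, e^3.16=23.5706, e^2.88=17.8143, e^0.16=1.1735, e^1.24=3.4556
Sum = 46.2439
Softmax = [0.005, 0.5097, 0.3852, 0.0254, 0.0747]
p[1] = 23.5706/46.2439 = 0.5097

0.5097


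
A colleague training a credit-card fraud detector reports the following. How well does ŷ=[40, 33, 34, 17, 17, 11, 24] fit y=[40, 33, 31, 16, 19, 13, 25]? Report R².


ȳ = 25.2857
SS_res = Σ(y-ŷ)² = 19
SS_tot = Σ(y-ȳ)² = 585.43
R² = 1 - SS_res/SS_tot = 1 - 0.0325 = 0.9675

0.9675


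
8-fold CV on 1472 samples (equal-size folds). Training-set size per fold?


Fold size = 1472/8 = 184
Training per fold = 1472 - 184 = 1288

1288


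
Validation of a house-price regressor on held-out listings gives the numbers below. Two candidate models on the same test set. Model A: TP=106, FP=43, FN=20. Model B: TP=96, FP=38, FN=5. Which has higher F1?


Model A: P=106/149=0.7114, R=106/126=0.8413, F1=2PR/(P+R)=2TP/(2TP+FP+FN)=212/275=0.7709
Model B: P=96/134=0.7164, R=96/101=0.9505, F1=2PR/(P+R)=2TP/(2TP+FP+FN)=192/235=0.817
0.7709 < 0.817 → Model B

Model B


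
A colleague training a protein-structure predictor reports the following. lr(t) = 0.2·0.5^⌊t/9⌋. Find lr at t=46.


n_drops = ⌊46/9⌋ = 5
lr = 0.2·0.5^5 = 0.2·0.03125 = 0.00625

0.00625


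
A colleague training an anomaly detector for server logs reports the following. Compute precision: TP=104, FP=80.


Precision = TP/(TP+FP)
= 104/(104+80)
= 104/184 = 56.52%

56.52%


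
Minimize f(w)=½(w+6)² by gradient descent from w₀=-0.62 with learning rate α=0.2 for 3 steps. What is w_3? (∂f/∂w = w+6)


step 1: grad = -0.62+6 = 5.38; w = -0.62 - 0.2·(5.38) = -1.696
step 2: grad = -1.696+6 = 4.304; w = -1.696 - 0.2·(4.304) = -2.5568
step 3: grad = -2.5568+6 = 3.4432; w = -2.5568 - 0.2·(3.4432) = -3.24544

-3.24544


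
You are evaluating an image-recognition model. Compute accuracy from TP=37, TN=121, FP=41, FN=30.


Accuracy = (TP+TN)/(TP+TN+FP+FN)
= (37+121)/(229)
= 158/229 = 69.0%

69.0%


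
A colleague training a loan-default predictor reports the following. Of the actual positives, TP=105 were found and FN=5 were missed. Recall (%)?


Recall = TP/(TP+FN)
= 105/(105+5)
= 105/110 = 95.45%

95.45%


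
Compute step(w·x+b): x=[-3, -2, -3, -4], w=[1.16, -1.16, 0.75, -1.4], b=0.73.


z = (-3)·(1.16) + (-2)·(-1.16) + (-3)·(0.75) + (-4)·(-1.4) + 0.73
  = 2.92
step(z) = 1 (z≥0)

1


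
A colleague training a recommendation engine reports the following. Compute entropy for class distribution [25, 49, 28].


Probabilities: [25/102, 49/102, 28/102] ≈ [0.2451, 0.4804, 0.2745]
H = -((25/102)·log₂(25/102) + (49/102)·log₂(49/102) + (28/102)·log₂(28/102))
  = 1.5173 bits

1.5173 bits


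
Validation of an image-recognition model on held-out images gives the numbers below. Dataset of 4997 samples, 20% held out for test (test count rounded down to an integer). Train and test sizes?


Test = ⌊4997·20/100⌋ = 999
Train = 4997 - 999 = 3998

Train: 3998, Test: 999


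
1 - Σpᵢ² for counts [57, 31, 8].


Probabilities: [57/96, 31/96, 8/96] ≈ [0.5938, 0.3229, 0.0833]
Σpᵢ² = (3249 + 961 + 64)/96² = 4274/9216
Gini = 1 - Σpᵢ² = 1 - 4274/9216 = 0.5362

0.5362


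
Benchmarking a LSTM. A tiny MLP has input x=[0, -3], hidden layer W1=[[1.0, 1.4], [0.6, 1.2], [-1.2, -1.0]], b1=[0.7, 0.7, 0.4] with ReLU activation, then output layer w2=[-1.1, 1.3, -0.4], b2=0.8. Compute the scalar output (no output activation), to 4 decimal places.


z1[0] = (1.0)·(0) + (1.4)·(-3) + 0.7 = -3.5
z1[1] = (0.6)·(0) + (1.2)·(-3) + 0.7 = -2.9
z1[2] = (-1.2)·(0) + (-1.0)·(-3) + 0.4 = 3.4
h = ReLU(z1) = [0.0, 0.0, 3.4]
output = (-1.1)·(0.0) + (1.3)·(0.0) + (-0.4)·(3.4) + 0.8 = -0.56

-0.56


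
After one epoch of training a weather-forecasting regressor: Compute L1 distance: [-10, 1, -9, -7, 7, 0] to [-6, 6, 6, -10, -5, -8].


d = |-10+ 6| + |1-6| + |-9-6| + |-7+ 10| + |7+ 5| + |0+ 8|
  = 4 + 5 + 15 + 3 + 12 + 8
  = 47

47


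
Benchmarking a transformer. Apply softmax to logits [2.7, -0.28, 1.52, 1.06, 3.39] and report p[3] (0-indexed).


Exponentials: e^2.7=14.8797, e^-0.28=0.7558, e^1.52=4.5722, e^1.06=2.8864, e^3.39=29.666
Sum = 52.7601
Softmax = [0.282, 0.0143, 0.0867, 0.0547, 0.5623]
p[3] = 2.8864/52.7601 = 0.0547

0.0547


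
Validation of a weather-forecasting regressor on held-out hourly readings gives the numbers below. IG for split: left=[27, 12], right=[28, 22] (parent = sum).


Parent = [55, 34], H_parent = 0.9595
H_left = 0.8905 (n=39), H_right = 0.9896 (n=50)
H_children = (39/89)·0.8905 + (50/89)·0.9896 = 0.9462
IG = 0.9595 - 0.9462 = 0.0133

0.0133


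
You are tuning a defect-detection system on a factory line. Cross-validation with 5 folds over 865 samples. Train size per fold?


Fold size = 865/5 = 173
Training per fold = 865 - 173 = 692

692


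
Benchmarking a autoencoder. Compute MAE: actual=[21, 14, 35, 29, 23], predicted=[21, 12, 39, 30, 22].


Absolute errors: |21-21|=0, |14-12|=2, |35-39|=4, |29-30|=1, |23-22|=1
Sum = 8
MAE = 8/5 = 8/5

8/5


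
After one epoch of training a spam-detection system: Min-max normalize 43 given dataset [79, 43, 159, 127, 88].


min=43, max=159
(43-43)/(159-43) = 0/116 = 0.0

0.0


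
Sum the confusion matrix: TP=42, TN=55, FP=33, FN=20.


Total = TP + TN + FP + FN
= 42 + 55 + 33 + 20
= 150
(Predicted positive: 75, predicted negative: 75)

150


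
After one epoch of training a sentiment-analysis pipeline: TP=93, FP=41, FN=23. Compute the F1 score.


Precision = 93/134 = 0.694
Recall = 93/116 = 0.8017
F1 = 2·P·R/(P+R) = 2·TP/(2·TP+FP+FN) = 186/(186+41+23) = 186/250 = 0.744

0.744


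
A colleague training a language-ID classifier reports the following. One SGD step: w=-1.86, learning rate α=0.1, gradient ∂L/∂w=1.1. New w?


w_new = w - α·∇
= -1.86 - 0.1·1.1
= -1.86 - 0.11
= -1.97

-1.97


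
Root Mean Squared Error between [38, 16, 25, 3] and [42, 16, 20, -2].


MSE = 66/4 = 16.5
RMSE = √(66/4) = 4.062

4.062


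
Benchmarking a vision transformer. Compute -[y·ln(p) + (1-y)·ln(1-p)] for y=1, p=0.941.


BCE = -[y·ln(p) + (1-y)·ln(1-p)]
= -1·ln(0.941) - 0
= -ln(0.941) = 0.0608

0.0608


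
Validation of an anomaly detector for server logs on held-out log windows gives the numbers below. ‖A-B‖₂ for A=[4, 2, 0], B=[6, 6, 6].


d = √((4-6)² + (2-6)² + (0-6)²)
  = √(4 + 16 + 36)
  = √56 = 7.4833

7.4833


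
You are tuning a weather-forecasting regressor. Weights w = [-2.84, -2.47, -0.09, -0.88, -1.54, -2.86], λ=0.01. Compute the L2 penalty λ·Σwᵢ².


‖w‖₂² = (-2.84)² + (-2.47)² + (-0.09)² + (-0.88)² + (-1.54)² + (-2.86)²
     = 8.0656 + 6.1009 + 0.0081 + 0.7744 + 2.3716 + 8.1796
     = 25.5002
λ·‖w‖₂² = 0.01·25.5002 = 0.255002

0.255002


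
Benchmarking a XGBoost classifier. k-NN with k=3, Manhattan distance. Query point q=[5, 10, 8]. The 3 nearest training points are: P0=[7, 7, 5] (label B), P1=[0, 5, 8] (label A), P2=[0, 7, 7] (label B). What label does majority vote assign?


d(q,P0) = 8  (label B)
d(q,P1) = 10  (label A)
d(q,P2) = 9  (label B)
Votes: A=1, B=2
Majority → B

B


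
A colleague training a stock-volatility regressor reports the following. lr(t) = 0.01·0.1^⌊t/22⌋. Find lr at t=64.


n_drops = ⌊64/22⌋ = 2
lr = 0.01·0.1^2 = 0.01·0.01 = 0.0001

0.0001


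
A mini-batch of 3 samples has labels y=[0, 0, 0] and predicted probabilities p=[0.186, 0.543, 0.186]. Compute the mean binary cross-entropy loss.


L[0] = -ln(1-0.186) = -ln(0.814) = 0.2058
L[1] = -ln(1-0.543) = -ln(0.457) = 0.7831
L[2] = -ln(1-0.186) = -ln(0.814) = 0.2058
mean = (0.2058 + 0.7831 + 0.2058)/3 = 0.3982

0.3982


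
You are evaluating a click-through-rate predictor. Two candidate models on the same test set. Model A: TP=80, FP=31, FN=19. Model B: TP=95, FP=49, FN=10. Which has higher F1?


Model A: P=80/111=0.7207, R=80/99=0.8081, F1=2PR/(P+R)=2TP/(2TP+FP+FN)=160/210=0.7619
Model B: P=95/144=0.6597, R=95/105=0.9048, F1=2PR/(P+R)=2TP/(2TP+FP+FN)=190/249=0.7631
0.7619 < 0.7631 → Model B

Model B


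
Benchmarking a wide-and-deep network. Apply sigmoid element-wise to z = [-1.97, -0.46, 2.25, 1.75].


σ(-1.97) = 1/(1+e^1.97) = 0.1224
σ(-0.46) = 1/(1+e^0.46) = 0.387
σ(2.25) = 1/(1+e^-2.25) = 0.9047
σ(1.75) = 1/(1+e^-1.75) = 0.852
result = [0.1224, 0.387, 0.9047, 0.852]

[0.1224, 0.387, 0.9047, 0.852]


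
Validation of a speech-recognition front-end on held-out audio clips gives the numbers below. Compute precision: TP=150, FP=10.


Precision = TP/(TP+FP)
= 150/(150+10)
= 150/160 = 93.75%

93.75%


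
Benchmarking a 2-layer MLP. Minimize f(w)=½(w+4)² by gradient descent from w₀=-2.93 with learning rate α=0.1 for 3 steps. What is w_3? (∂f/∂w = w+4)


step 1: grad = -2.93+4 = 1.07; w = -2.93 - 0.1·(1.07) = -3.037
step 2: grad = -3.037+4 = 0.963; w = -3.037 - 0.1·(0.963) = -3.1333
step 3: grad = -3.1333+4 = 0.8667; w = -3.1333 - 0.1·(0.8667) = -3.21997

-3.21997


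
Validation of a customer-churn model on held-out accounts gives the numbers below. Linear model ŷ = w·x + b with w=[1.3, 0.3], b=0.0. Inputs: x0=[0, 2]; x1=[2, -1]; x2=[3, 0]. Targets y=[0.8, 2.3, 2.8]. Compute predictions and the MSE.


ŷ0 = (1.3)·(0) + (0.3)·(2) + 0.0 = 0.6
ŷ1 = (1.3)·(2) + (0.3)·(-1) + 0.0 = 2.3
ŷ2 = (1.3)·(3) + (0.3)·(0) + 0.0 = 3.9
errors² = [0.04, 0.0, 1.21]
MSE = 1.2500/3 = 0.4167

0.4167


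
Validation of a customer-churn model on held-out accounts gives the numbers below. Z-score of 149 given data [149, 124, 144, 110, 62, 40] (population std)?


μ = 104.8333, σ = 40.6547
z = (149 - 104.8333)/40.6547 = 1.0864

1.0864


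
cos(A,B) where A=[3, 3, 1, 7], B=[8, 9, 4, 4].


A·B = 3·8 + 3·9 + 1·4 + 7·4 = 83
‖A‖ = √68 = 8.2462, ‖B‖ = √177 = 13.3041
cos = 83/(√68·√177) = 83/√12036 = 0.7565

0.7565


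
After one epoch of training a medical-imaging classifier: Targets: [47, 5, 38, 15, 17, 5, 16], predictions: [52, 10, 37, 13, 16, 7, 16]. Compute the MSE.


Squared errors: (47-52)²=25, (5-10)²=25, (38-37)²=1, (15-13)²=4, (17-16)²=1, (5-7)²=4, (16-16)²=0
Sum = 60
MSE = 60/7 = 60/7

60/7


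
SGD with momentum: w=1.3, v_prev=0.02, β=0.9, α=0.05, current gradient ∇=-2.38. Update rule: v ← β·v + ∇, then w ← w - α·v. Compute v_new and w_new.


v_new = 0.9·0.02 - 2.38 = 0.018 - 2.38 = -2.362
w_new = 1.3 - 0.05·-2.362 = 1.3 + 0.1181 = 1.4181

v_new=-2.362, w_new=1.4181


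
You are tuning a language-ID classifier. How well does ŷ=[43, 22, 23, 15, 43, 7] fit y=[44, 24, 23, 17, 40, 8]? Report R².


ȳ = 26
SS_res = Σ(y-ŷ)² = 19
SS_tot = Σ(y-ȳ)² = 938
R² = 1 - SS_res/SS_tot = 1 - 0.0203 = 0.9797

0.9797


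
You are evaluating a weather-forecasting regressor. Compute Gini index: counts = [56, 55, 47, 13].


Probabilities: [56/171, 55/171, 47/171, 13/171] ≈ [0.3275, 0.3216, 0.2749, 0.076]
Σpᵢ² = (3136 + 3025 + 2209 + 169)/171² = 8539/29241
Gini = 1 - Σpᵢ² = 1 - 8539/29241 = 0.708

0.708


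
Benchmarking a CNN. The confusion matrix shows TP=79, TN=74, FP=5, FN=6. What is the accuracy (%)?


Accuracy = (TP+TN)/(TP+TN+FP+FN)
= (79+74)/(164)
= 153/164 = 93.29%

93.29%


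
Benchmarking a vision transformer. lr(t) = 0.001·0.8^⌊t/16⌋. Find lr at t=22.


n_drops = ⌊22/16⌋ = 1
lr = 0.001·0.8^1 = 0.001·0.8 = 0.0008

0.0008


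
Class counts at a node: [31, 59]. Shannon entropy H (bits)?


Probabilities: [31/90, 59/90] ≈ [0.3444, 0.6556]
H = -((31/90)·log₂(31/90) + (59/90)·log₂(59/90))
  = 0.929 bits

0.929 bits


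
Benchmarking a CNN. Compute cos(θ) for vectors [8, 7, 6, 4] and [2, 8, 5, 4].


A·B = 8·2 + 7·8 + 6·5 + 4·4 = 118
‖A‖ = √165 = 12.8452, ‖B‖ = √109 = 10.4403
cos = 118/(√165·√109) = 118/√17985 = 0.8799

0.8799


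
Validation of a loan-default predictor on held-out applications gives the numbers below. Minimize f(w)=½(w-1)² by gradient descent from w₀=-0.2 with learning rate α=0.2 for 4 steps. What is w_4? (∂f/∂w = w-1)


step 1: grad = -0.2-1 = -1.2; w = -0.2 - 0.2·(-1.2) = 0.04
step 2: grad = 0.04-1 = -0.96; w = 0.04 - 0.2·(-0.96) = 0.232
step 3: grad = 0.232-1 = -0.768; w = 0.232 - 0.2·(-0.768) = 0.3856
step 4: grad = 0.3856-1 = -0.6144; w = 0.3856 - 0.2·(-0.6144) = 0.50848

0.50848


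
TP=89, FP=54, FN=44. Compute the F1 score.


Precision = 89/143 = 0.6224
Recall = 89/133 = 0.6692
F1 = 2·P·R/(P+R) = 2·TP/(2·TP+FP+FN) = 178/(178+54+44) = 178/276 = 0.6449

0.6449


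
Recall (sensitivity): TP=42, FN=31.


Recall = TP/(TP+FN)
= 42/(42+31)
= 42/73 = 57.53%

57.53%


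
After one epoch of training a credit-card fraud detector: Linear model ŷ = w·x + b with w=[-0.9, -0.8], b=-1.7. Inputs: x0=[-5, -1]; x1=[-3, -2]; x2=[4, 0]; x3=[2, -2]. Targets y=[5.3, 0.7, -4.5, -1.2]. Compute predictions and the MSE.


ŷ0 = (-0.9)·(-5) + (-0.8)·(-1) - 1.7 = 3.6
ŷ1 = (-0.9)·(-3) + (-0.8)·(-2) - 1.7 = 2.6
ŷ2 = (-0.9)·(4) + (-0.8)·(0) - 1.7 = -5.3
ŷ3 = (-0.9)·(2) + (-0.8)·(-2) - 1.7 = -1.9
errors² = [2.89, 3.61, 0.64, 0.49]
MSE = 7.6300/4 = 1.9075

1.9075


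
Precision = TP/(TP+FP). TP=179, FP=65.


Precision = TP/(TP+FP)
= 179/(179+65)
= 179/244 = 73.36%

73.36%


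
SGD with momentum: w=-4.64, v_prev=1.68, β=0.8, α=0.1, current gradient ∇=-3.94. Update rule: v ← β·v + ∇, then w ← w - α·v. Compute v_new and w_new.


v_new = 0.8·1.68 - 3.94 = 1.344 - 3.94 = -2.596
w_new = -4.64 - 0.1·-2.596 = -4.64 + 0.2596 = -4.3804

v_new=-2.596, w_new=-4.3804


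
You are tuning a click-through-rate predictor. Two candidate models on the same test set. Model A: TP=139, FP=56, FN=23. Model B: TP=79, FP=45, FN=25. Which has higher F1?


Model A: P=139/195=0.7128, R=139/162=0.858, F1=2PR/(P+R)=2TP/(2TP+FP+FN)=278/357=0.7787
Model B: P=79/124=0.6371, R=79/104=0.7596, F1=2PR/(P+R)=2TP/(2TP+FP+FN)=158/228=0.693
0.7787 > 0.693 → Model A

Model A


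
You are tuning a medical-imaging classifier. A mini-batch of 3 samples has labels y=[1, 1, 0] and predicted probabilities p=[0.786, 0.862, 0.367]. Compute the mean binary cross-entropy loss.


L[0] = -ln(0.786) = 0.2408
L[1] = -ln(0.862) = 0.1485
L[2] = -ln(1-0.367) = -ln(0.633) = 0.4573
mean = (0.2408 + 0.1485 + 0.4573)/3 = 0.2822

0.2822


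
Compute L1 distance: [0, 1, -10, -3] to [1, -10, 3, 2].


d = |0-1| + |1+ 10| + |-10-3| + |-3-2|
  = 1 + 11 + 13 + 5
  = 30

30
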